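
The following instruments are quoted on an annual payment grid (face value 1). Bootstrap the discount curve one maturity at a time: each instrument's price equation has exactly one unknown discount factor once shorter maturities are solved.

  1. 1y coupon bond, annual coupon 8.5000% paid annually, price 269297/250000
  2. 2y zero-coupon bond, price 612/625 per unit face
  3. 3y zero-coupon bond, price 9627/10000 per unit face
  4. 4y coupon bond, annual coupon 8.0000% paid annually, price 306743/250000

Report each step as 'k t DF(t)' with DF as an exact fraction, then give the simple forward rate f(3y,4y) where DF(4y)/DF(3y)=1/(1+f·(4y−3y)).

step 1 [1y] bond c/1=17/200: DF=(269297/250000 − 17/200·(0))/(1+17/200) = 1241/1250 ≈ 0.992800
step 2 [2y] zero: DF = P = 612/625 ≈ 0.979200
step 3 [3y] zero: DF = P = 9627/10000 ≈ 0.962700
step 4 [4y] bond c/1=2/25: DF=(306743/250000 − 2/25·(0.992800+0.979200+0.962700))/(1+2/25) = 9187/10000 ≈ 0.918700

1 1 1241/1250
2 2 612/625
3 3 9627/10000
4 4 9187/10000
f(3y,4y) = ((9627/10000)/(9187/10000) − 1)/(1) = 440/9187 ≈ 4.7894%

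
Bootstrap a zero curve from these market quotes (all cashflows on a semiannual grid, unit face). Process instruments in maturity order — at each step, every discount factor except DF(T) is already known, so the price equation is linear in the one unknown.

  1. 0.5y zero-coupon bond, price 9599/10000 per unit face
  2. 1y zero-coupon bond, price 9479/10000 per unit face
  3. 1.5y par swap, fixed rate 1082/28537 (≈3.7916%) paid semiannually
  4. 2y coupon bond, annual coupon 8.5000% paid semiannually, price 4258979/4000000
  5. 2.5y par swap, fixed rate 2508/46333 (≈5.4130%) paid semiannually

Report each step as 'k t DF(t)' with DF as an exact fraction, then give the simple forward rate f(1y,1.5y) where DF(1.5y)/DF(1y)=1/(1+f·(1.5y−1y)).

1 1/2 9599/10000
2 1 9479/10000
3 3/2 9459/10000
4 2 181/200
5 5/2 4373/5000
f(1y,1.5y) = ((9479/10000)/(9459/10000) − 1)/(1/2) = 40/9459 ≈ 0.4229%

step 1 [0.5y] zero: DF = P = 9599/10000 ≈ 0.959900
step 2 [1y] zero: DF = P = 9479/10000 ≈ 0.947900
step 3 [1.5y] swap r/2=541/28537: DF=(1 − 541/28537·(0.959900+0.947900))/(1+541/28537) = 9459/10000 ≈ 0.945900
step 4 [2y] bond c/2=17/400: DF=(4258979/4000000 − 17/400·(0.959900+0.947900+0.945900))/(1+17/400) = 181/200 ≈ 0.905000
step 5 [2.5y] swap r/2=1254/46333: DF=(1 − 1254/46333·(0.959900+0.947900+0.945900+0.905000))/(1+1254/46333) = 4373/5000 ≈ 0.874600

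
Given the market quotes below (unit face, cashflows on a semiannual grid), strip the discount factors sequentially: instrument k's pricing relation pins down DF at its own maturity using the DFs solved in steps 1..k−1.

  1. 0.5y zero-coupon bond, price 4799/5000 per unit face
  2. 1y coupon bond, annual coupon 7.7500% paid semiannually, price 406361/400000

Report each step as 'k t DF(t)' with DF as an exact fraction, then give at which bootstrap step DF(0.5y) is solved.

1 1/2 4799/5000
2 1 4711/5000
DF(0.5y) is solved at step 1

step 1 [0.5y] zero: DF = P = 4799/5000 ≈ 0.959800
step 2 [1y] bond c/2=31/800: DF=(406361/400000 − 31/800·(0.959800))/(1+31/800) = 4711/5000 ≈ 0.942200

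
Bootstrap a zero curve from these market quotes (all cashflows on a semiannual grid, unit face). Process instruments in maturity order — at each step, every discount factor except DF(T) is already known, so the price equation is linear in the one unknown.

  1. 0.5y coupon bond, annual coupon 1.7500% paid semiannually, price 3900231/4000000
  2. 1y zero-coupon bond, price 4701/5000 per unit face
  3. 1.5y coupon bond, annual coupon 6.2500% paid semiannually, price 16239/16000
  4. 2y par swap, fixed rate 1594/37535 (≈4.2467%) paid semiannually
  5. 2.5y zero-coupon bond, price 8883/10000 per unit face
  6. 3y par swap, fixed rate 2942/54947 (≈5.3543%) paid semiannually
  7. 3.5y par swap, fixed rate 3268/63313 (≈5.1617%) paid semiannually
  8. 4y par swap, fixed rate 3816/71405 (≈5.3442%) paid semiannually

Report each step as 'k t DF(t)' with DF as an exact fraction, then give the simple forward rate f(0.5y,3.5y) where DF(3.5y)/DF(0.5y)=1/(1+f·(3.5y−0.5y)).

1 1/2 4833/5000
2 1 4701/5000
3 3/2 579/625
4 2 9203/10000
5 5/2 8883/10000
6 3 8529/10000
7 7/2 4183/5000
8 4 2023/2500
f(0.5y,3.5y) = ((4833/5000)/(4183/5000) − 1)/(3) = 650/12549 ≈ 5.1797%

step 1 [0.5y] bond c/2=7/800: DF=(3900231/4000000 − 7/800·(0))/(1+7/800) = 4833/5000 ≈ 0.966600
step 2 [1y] zero: DF = P = 4701/5000 ≈ 0.940200
step 3 [1.5y] bond c/2=1/32: DF=(16239/16000 − 1/32·(0.966600+0.940200))/(1+1/32) = 579/625 ≈ 0.926400
step 4 [2y] swap r/2=797/37535: DF=(1 − 797/37535·(0.966600+0.940200+0.926400))/(1+797/37535) = 9203/10000 ≈ 0.920300
step 5 [2.5y] zero: DF = P = 8883/10000 ≈ 0.888300
step 6 [3y] swap r/2=1471/54947: DF=(1 − 1471/54947·(0.966600+0.940200+0.926400+0.920300+0.888300))/(1+1471/54947) = 8529/10000 ≈ 0.852900
step 7 [3.5y] swap r/2=1634/63313: DF=(1 − 1634/63313·(0.966600+0.940200+0.926400+0.920300+0.888300+0.852900))/(1+1634/63313) = 4183/5000 ≈ 0.836600
step 8 [4y] swap r/2=1908/71405: DF=(1 − 1908/71405·(0.966600+0.940200+0.926400+0.920300+0.888300+0.852900+0.836600))/(1+1908/71405) = 2023/2500 ≈ 0.809200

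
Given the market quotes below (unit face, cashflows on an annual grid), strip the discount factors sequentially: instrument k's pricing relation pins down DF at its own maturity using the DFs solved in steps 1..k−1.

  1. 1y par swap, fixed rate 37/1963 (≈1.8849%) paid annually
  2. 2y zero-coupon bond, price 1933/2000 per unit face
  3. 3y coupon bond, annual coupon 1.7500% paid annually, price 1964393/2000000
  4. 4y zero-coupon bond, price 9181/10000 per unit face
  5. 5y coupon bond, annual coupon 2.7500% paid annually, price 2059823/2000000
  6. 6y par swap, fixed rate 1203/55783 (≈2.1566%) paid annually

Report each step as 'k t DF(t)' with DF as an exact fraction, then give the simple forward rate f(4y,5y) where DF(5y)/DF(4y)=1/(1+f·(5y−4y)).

step 1 [1y] swap r/1=37/1963: DF=(1 − 37/1963·(0))/(1+37/1963) = 1963/2000 ≈ 0.981500
step 2 [2y] zero: DF = P = 1933/2000 ≈ 0.966500
step 3 [3y] bond c/1=7/400: DF=(1964393/2000000 − 7/400·(0.981500+0.966500))/(1+7/400) = 4659/5000 ≈ 0.931800
step 4 [4y] zero: DF = P = 9181/10000 ≈ 0.918100
step 5 [5y] bond c/1=11/400: DF=(2059823/2000000 − 11/400·(0.981500+0.966500+0.931800+0.918100))/(1+11/400) = 9007/10000 ≈ 0.900700
step 6 [6y] swap r/1=1203/55783: DF=(1 − 1203/55783·(0.981500+0.966500+0.931800+0.918100+0.900700))/(1+1203/55783) = 8797/10000 ≈ 0.879700

1 1 1963/2000
2 2 1933/2000
3 3 4659/5000
4 4 9181/10000
5 5 9007/10000
6 6 8797/10000
f(4y,5y) = ((9181/10000)/(9007/10000) − 1)/(1) = 174/9007 ≈ 1.9318%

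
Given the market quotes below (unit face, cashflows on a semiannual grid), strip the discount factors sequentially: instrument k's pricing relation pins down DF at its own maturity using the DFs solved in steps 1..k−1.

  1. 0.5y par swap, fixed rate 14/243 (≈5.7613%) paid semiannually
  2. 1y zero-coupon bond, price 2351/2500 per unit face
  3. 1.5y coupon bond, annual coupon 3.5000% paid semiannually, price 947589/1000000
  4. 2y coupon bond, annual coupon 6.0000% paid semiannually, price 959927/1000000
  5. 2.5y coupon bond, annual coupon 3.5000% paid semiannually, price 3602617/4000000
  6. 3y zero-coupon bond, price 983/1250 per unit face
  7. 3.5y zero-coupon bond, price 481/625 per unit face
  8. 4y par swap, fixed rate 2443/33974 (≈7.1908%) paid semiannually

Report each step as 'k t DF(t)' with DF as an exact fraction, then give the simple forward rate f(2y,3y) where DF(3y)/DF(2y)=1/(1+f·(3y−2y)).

1 1/2 243/250
2 1 2351/2500
3 3/2 1123/1250
4 2 8501/10000
5 5/2 4111/5000
6 3 983/1250
7 7/2 481/625
8 4 7557/10000
f(2y,3y) = ((8501/10000)/(983/1250) − 1)/(1) = 637/7864 ≈ 8.1002%

step 1 [0.5y] swap r/2=7/243: DF=(1 − 7/243·(0))/(1+7/243) = 243/250 ≈ 0.972000
step 2 [1y] zero: DF = P = 2351/2500 ≈ 0.940400
step 3 [1.5y] bond c/2=7/400: DF=(947589/1000000 − 7/400·(0.972000+0.940400))/(1+7/400) = 1123/1250 ≈ 0.898400
step 4 [2y] bond c/2=3/100: DF=(959927/1000000 − 3/100·(0.972000+0.940400+0.898400))/(1+3/100) = 8501/10000 ≈ 0.850100
step 5 [2.5y] bond c/2=7/400: DF=(3602617/4000000 − 7/400·(0.972000+0.940400+0.898400+0.850100))/(1+7/400) = 4111/5000 ≈ 0.822200
step 6 [3y] zero: DF = P = 983/1250 ≈ 0.786400
step 7 [3.5y] zero: DF = P = 481/625 ≈ 0.769600
step 8 [4y] swap r/2=2443/67948: DF=(1 − 2443/67948·(0.972000+0.940400+0.898400+0.850100+0.822200+0.786400+0.769600))/(1+2443/67948) = 7557/10000 ≈ 0.755700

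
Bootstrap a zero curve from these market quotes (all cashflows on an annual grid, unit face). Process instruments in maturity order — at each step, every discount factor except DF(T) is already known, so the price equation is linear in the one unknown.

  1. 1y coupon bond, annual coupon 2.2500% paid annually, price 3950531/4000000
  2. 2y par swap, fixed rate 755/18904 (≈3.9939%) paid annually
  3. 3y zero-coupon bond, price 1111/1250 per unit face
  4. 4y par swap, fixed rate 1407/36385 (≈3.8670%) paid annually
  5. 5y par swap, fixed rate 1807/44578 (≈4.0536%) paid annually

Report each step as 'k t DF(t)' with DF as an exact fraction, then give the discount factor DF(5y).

1 1 9659/10000
2 2 1849/2000
3 3 1111/1250
4 4 8593/10000
5 5 8193/10000
DF(5y) = 8193/10000 ≈ 0.819300

step 1 [1y] bond c/1=9/400: DF=(3950531/4000000 − 9/400·(0))/(1+9/400) = 9659/10000 ≈ 0.965900
step 2 [2y] swap r/1=755/18904: DF=(1 − 755/18904·(0.965900))/(1+755/18904) = 1849/2000 ≈ 0.924500
step 3 [3y] zero: DF = P = 1111/1250 ≈ 0.888800
step 4 [4y] swap r/1=1407/36385: DF=(1 − 1407/36385·(0.965900+0.924500+0.888800))/(1+1407/36385) = 8593/10000 ≈ 0.859300
step 5 [5y] swap r/1=1807/44578: DF=(1 − 1807/44578·(0.965900+0.924500+0.888800+0.859300))/(1+1807/44578) = 8193/10000 ≈ 0.819300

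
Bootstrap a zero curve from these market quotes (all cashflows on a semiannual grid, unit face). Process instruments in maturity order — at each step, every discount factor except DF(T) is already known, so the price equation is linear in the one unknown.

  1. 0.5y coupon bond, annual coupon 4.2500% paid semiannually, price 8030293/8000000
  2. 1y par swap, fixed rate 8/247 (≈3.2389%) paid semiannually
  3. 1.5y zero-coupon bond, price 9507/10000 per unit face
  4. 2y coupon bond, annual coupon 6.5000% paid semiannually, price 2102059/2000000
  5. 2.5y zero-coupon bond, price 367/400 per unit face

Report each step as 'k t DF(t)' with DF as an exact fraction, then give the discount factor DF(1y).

step 1 [0.5y] bond c/2=17/800: DF=(8030293/8000000 − 17/800·(0))/(1+17/800) = 9829/10000 ≈ 0.982900
step 2 [1y] swap r/2=4/247: DF=(1 − 4/247·(0.982900))/(1+4/247) = 2421/2500 ≈ 0.968400
step 3 [1.5y] zero: DF = P = 9507/10000 ≈ 0.950700
step 4 [2y] bond c/2=13/400: DF=(2102059/2000000 − 13/400·(0.982900+0.968400+0.950700))/(1+13/400) = 4633/5000 ≈ 0.926600
step 5 [2.5y] zero: DF = P = 367/400 ≈ 0.917500

1 1/2 9829/10000
2 1 2421/2500
3 3/2 9507/10000
4 2 4633/5000
5 5/2 367/400
DF(1y) = 2421/2500 ≈ 0.968400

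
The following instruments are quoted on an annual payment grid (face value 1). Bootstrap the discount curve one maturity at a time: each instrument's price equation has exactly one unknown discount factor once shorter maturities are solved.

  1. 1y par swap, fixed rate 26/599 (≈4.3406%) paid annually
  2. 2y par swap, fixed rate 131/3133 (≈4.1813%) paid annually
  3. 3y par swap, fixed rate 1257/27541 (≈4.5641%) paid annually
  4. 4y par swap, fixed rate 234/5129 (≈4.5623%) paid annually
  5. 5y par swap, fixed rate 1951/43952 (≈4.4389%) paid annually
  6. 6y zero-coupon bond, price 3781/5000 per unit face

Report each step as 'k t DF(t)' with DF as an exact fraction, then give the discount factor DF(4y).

1 1 599/625
2 2 4607/5000
3 3 8743/10000
4 4 4181/5000
5 5 8049/10000
6 6 3781/5000
DF(4y) = 4181/5000 ≈ 0.836200

step 1 [1y] swap r/1=26/599: DF=(1 − 26/599·(0))/(1+26/599) = 599/625 ≈ 0.958400
step 2 [2y] swap r/1=131/3133: DF=(1 − 131/3133·(0.958400))/(1+131/3133) = 4607/5000 ≈ 0.921400
step 3 [3y] swap r/1=1257/27541: DF=(1 − 1257/27541·(0.958400+0.921400))/(1+1257/27541) = 8743/10000 ≈ 0.874300
step 4 [4y] swap r/1=234/5129: DF=(1 − 234/5129·(0.958400+0.921400+0.874300))/(1+234/5129) = 4181/5000 ≈ 0.836200
step 5 [5y] swap r/1=1951/43952: DF=(1 − 1951/43952·(0.958400+0.921400+0.874300+0.836200))/(1+1951/43952) = 8049/10000 ≈ 0.804900
step 6 [6y] zero: DF = P = 3781/5000 ≈ 0.756200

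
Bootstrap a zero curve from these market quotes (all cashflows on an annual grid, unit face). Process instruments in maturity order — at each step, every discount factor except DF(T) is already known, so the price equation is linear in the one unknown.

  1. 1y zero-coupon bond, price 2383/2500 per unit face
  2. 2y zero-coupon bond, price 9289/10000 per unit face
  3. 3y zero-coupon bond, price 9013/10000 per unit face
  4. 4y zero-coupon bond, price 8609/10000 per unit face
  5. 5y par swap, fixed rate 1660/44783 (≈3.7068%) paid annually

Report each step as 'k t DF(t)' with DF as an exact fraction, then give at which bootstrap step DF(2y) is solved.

1 1 2383/2500
2 2 9289/10000
3 3 9013/10000
4 4 8609/10000
5 5 417/500
DF(2y) is solved at step 2

step 1 [1y] zero: DF = P = 2383/2500 ≈ 0.953200
step 2 [2y] zero: DF = P = 9289/10000 ≈ 0.928900
step 3 [3y] zero: DF = P = 9013/10000 ≈ 0.901300
step 4 [4y] zero: DF = P = 8609/10000 ≈ 0.860900
step 5 [5y] swap r/1=1660/44783: DF=(1 − 1660/44783·(0.953200+0.928900+0.901300+0.860900))/(1+1660/44783) = 417/500 ≈ 0.834000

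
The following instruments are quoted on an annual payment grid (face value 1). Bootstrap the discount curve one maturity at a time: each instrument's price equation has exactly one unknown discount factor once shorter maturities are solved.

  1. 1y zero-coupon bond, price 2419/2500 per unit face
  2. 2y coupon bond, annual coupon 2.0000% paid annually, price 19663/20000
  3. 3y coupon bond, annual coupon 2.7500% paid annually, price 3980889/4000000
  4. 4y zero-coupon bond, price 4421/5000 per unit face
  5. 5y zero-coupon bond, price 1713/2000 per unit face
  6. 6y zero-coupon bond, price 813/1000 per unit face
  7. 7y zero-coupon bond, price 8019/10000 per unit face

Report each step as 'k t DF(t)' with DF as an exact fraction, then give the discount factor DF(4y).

step 1 [1y] zero: DF = P = 2419/2500 ≈ 0.967600
step 2 [2y] bond c/1=1/50: DF=(19663/20000 − 1/50·(0.967600))/(1+1/50) = 9449/10000 ≈ 0.944900
step 3 [3y] bond c/1=11/400: DF=(3980889/4000000 − 11/400·(0.967600+0.944900))/(1+11/400) = 4587/5000 ≈ 0.917400
step 4 [4y] zero: DF = P = 4421/5000 ≈ 0.884200
step 5 [5y] zero: DF = P = 1713/2000 ≈ 0.856500
step 6 [6y] zero: DF = P = 813/1000 ≈ 0.813000
step 7 [7y] zero: DF = P = 8019/10000 ≈ 0.801900

1 1 2419/2500
2 2 9449/10000
3 3 4587/5000
4 4 4421/5000
5 5 1713/2000
6 6 813/1000
7 7 8019/10000
DF(4y) = 4421/5000 ≈ 0.884200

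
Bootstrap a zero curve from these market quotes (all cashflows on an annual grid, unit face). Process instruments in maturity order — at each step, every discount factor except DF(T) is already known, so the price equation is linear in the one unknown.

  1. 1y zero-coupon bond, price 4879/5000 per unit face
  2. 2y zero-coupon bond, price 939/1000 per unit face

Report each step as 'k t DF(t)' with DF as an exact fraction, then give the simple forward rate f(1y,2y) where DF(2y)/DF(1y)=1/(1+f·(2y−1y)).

1 1 4879/5000
2 2 939/1000
f(1y,2y) = ((4879/5000)/(939/1000) − 1)/(1) = 184/4695 ≈ 3.9191%

step 1 [1y] zero: DF = P = 4879/5000 ≈ 0.975800
step 2 [2y] zero: DF = P = 939/1000 ≈ 0.939000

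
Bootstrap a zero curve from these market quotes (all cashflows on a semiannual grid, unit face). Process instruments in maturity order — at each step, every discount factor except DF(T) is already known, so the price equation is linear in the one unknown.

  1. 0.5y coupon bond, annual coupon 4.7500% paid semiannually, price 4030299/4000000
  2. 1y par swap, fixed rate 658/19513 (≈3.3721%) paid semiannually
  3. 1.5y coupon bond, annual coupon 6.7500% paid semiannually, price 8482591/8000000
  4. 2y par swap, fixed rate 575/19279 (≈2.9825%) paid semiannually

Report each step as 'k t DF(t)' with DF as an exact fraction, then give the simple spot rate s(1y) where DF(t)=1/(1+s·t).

1 1/2 4921/5000
2 1 9671/10000
3 3/2 481/500
4 2 377/400
s(1y) = (1/(9671/10000) − 1)/(1) = 329/9671 ≈ 3.4019%

step 1 [0.5y] bond c/2=19/800: DF=(4030299/4000000 − 19/800·(0))/(1+19/800) = 4921/5000 ≈ 0.984200
step 2 [1y] swap r/2=329/19513: DF=(1 − 329/19513·(0.984200))/(1+329/19513) = 9671/10000 ≈ 0.967100
step 3 [1.5y] bond c/2=27/800: DF=(8482591/8000000 − 27/800·(0.984200+0.967100))/(1+27/800) = 481/500 ≈ 0.962000
step 4 [2y] swap r/2=575/38558: DF=(1 − 575/38558·(0.984200+0.967100+0.962000))/(1+575/38558) = 377/400 ≈ 0.942500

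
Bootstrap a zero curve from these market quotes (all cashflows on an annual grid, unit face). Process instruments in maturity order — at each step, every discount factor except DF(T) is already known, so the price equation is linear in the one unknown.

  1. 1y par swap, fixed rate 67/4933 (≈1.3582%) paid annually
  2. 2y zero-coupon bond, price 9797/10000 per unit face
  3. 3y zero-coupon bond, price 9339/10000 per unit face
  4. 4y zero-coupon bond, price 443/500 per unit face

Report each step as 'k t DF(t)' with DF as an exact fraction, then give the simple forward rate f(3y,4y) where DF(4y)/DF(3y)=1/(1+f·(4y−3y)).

1 1 4933/5000
2 2 9797/10000
3 3 9339/10000
4 4 443/500
f(3y,4y) = ((9339/10000)/(443/500) − 1)/(1) = 479/8860 ≈ 5.4063%

step 1 [1y] swap r/1=67/4933: DF=(1 − 67/4933·(0))/(1+67/4933) = 4933/5000 ≈ 0.986600
step 2 [2y] zero: DF = P = 9797/10000 ≈ 0.979700
step 3 [3y] zero: DF = P = 9339/10000 ≈ 0.933900
step 4 [4y] zero: DF = P = 443/500 ≈ 0.886000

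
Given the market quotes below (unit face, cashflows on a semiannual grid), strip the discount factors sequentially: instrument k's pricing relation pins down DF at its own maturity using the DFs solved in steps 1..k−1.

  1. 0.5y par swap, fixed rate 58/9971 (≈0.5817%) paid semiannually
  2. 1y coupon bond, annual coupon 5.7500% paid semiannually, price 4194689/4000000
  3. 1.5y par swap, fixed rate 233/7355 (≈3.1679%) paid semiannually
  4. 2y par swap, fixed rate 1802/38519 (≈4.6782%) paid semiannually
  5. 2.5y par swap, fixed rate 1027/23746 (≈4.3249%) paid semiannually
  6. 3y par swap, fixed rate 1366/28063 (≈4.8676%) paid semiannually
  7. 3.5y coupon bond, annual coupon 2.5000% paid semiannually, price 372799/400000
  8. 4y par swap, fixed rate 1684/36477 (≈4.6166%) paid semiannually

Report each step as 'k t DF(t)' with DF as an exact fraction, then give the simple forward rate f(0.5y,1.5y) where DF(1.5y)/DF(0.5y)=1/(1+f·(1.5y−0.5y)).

1 1/2 9971/10000
2 1 1983/2000
3 3/2 4767/5000
4 2 9099/10000
5 5/2 8973/10000
6 3 4317/5000
7 7/2 532/625
8 4 2079/2500
f(0.5y,1.5y) = ((9971/10000)/(4767/5000) − 1)/(1) = 437/9534 ≈ 4.5836%

step 1 [0.5y] swap r/2=29/9971: DF=(1 − 29/9971·(0))/(1+29/9971) = 9971/10000 ≈ 0.997100
step 2 [1y] bond c/2=23/800: DF=(4194689/4000000 − 23/800·(0.997100))/(1+23/800) = 1983/2000 ≈ 0.991500
step 3 [1.5y] swap r/2=233/14710: DF=(1 − 233/14710·(0.997100+0.991500))/(1+233/14710) = 4767/5000 ≈ 0.953400
step 4 [2y] swap r/2=901/38519: DF=(1 − 901/38519·(0.997100+0.991500+0.953400))/(1+901/38519) = 9099/10000 ≈ 0.909900
step 5 [2.5y] swap r/2=1027/47492: DF=(1 − 1027/47492·(0.997100+0.991500+0.953400+0.909900))/(1+1027/47492) = 8973/10000 ≈ 0.897300
step 6 [3y] swap r/2=683/28063: DF=(1 − 683/28063·(0.997100+0.991500+0.953400+0.909900+0.897300))/(1+683/28063) = 4317/5000 ≈ 0.863400
step 7 [3.5y] bond c/2=1/80: DF=(372799/400000 − 1/80·(0.997100+0.991500+0.953400+0.909900+0.897300+0.863400))/(1+1/80) = 532/625 ≈ 0.851200
step 8 [4y] swap r/2=842/36477: DF=(1 − 842/36477·(0.997100+0.991500+0.953400+0.909900+0.897300+0.863400+0.851200))/(1+842/36477) = 2079/2500 ≈ 0.831600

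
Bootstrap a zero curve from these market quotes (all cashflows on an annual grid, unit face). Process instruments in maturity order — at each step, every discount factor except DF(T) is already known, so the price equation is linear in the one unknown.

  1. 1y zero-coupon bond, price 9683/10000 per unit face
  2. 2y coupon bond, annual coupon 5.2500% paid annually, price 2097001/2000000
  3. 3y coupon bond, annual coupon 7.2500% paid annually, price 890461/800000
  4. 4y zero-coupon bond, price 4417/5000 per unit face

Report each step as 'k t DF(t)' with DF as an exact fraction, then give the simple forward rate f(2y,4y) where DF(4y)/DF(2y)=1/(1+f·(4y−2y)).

step 1 [1y] zero: DF = P = 9683/10000 ≈ 0.968300
step 2 [2y] bond c/1=21/400: DF=(2097001/2000000 − 21/400·(0.968300))/(1+21/400) = 9479/10000 ≈ 0.947900
step 3 [3y] bond c/1=29/400: DF=(890461/800000 − 29/400·(0.968300+0.947900))/(1+29/400) = 9083/10000 ≈ 0.908300
step 4 [4y] zero: DF = P = 4417/5000 ≈ 0.883400

1 1 9683/10000
2 2 9479/10000
3 3 9083/10000
4 4 4417/5000
f(2y,4y) = ((9479/10000)/(4417/5000) − 1)/(2) = 645/17668 ≈ 3.6507%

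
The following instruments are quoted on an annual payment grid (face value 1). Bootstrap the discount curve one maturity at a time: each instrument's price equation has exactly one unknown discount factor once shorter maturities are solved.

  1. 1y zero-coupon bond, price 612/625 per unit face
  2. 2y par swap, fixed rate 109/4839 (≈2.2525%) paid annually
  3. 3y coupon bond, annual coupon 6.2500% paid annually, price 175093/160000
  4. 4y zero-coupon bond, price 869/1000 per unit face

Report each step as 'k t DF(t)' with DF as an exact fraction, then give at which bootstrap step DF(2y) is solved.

step 1 [1y] zero: DF = P = 612/625 ≈ 0.979200
step 2 [2y] swap r/1=109/4839: DF=(1 − 109/4839·(0.979200))/(1+109/4839) = 2391/2500 ≈ 0.956400
step 3 [3y] bond c/1=1/16: DF=(175093/160000 − 1/16·(0.979200+0.956400))/(1+1/16) = 9161/10000 ≈ 0.916100
step 4 [4y] zero: DF = P = 869/1000 ≈ 0.869000

1 1 612/625
2 2 2391/2500
3 3 9161/10000
4 4 869/1000
DF(2y) is solved at step 2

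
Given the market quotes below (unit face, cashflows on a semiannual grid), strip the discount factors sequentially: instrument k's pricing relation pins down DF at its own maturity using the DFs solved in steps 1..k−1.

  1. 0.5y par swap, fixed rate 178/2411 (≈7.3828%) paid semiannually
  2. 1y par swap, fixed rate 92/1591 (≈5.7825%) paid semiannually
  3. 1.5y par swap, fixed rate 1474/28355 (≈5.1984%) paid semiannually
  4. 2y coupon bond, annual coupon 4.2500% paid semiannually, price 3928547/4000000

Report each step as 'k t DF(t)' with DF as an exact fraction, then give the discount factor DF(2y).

1 1/2 2411/2500
2 1 1181/1250
3 3/2 9263/10000
4 2 9027/10000
DF(2y) = 9027/10000 ≈ 0.902700

step 1 [0.5y] swap r/2=89/2411: DF=(1 − 89/2411·(0))/(1+89/2411) = 2411/2500 ≈ 0.964400
step 2 [1y] swap r/2=46/1591: DF=(1 − 46/1591·(0.964400))/(1+46/1591) = 1181/1250 ≈ 0.944800
step 3 [1.5y] swap r/2=737/28355: DF=(1 − 737/28355·(0.964400+0.944800))/(1+737/28355) = 9263/10000 ≈ 0.926300
step 4 [2y] bond c/2=17/800: DF=(3928547/4000000 − 17/800·(0.964400+0.944800+0.926300))/(1+17/800) = 9027/10000 ≈ 0.902700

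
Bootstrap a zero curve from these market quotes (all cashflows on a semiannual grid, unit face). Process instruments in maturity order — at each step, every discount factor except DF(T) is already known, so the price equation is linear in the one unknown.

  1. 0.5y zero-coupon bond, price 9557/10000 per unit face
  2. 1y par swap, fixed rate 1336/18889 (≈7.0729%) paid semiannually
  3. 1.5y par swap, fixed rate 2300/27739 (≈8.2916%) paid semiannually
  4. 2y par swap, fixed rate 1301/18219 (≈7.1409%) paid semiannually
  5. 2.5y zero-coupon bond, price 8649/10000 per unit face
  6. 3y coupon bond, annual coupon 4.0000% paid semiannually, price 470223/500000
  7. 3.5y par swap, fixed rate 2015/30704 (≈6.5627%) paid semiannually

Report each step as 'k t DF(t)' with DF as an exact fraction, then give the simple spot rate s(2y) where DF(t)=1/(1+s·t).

step 1 [0.5y] zero: DF = P = 9557/10000 ≈ 0.955700
step 2 [1y] swap r/2=668/18889: DF=(1 − 668/18889·(0.955700))/(1+668/18889) = 2333/2500 ≈ 0.933200
step 3 [1.5y] swap r/2=1150/27739: DF=(1 − 1150/27739·(0.955700+0.933200))/(1+1150/27739) = 177/200 ≈ 0.885000
step 4 [2y] swap r/2=1301/36438: DF=(1 − 1301/36438·(0.955700+0.933200+0.885000))/(1+1301/36438) = 8699/10000 ≈ 0.869900
step 5 [2.5y] zero: DF = P = 8649/10000 ≈ 0.864900
step 6 [3y] bond c/2=1/50: DF=(470223/500000 − 1/50·(0.955700+0.933200+0.885000+0.869900+0.864900))/(1+1/50) = 521/625 ≈ 0.833600
step 7 [3.5y] swap r/2=2015/61408: DF=(1 − 2015/61408·(0.955700+0.933200+0.885000+0.869900+0.864900+0.833600))/(1+2015/61408) = 1597/2000 ≈ 0.798500

1 1/2 9557/10000
2 1 2333/2500
3 3/2 177/200
4 2 8699/10000
5 5/2 8649/10000
6 3 521/625
7 7/2 1597/2000
s(2y) = (1/(8699/10000) − 1)/(2) = 1301/17398 ≈ 7.4779%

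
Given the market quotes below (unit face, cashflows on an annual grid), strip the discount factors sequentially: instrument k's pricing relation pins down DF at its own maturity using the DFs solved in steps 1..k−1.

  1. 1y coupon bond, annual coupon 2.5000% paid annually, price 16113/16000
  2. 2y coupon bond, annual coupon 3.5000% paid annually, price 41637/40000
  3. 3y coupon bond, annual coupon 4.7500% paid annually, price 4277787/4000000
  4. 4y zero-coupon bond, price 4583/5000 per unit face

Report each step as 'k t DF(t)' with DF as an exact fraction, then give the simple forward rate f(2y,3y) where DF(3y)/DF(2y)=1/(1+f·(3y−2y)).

1 1 393/400
2 2 389/400
3 3 9323/10000
4 4 4583/5000
f(2y,3y) = ((389/400)/(9323/10000) − 1)/(1) = 402/9323 ≈ 4.3119%

step 1 [1y] bond c/1=1/40: DF=(16113/16000 − 1/40·(0))/(1+1/40) = 393/400 ≈ 0.982500
step 2 [2y] bond c/1=7/200: DF=(41637/40000 − 7/200·(0.982500))/(1+7/200) = 389/400 ≈ 0.972500
step 3 [3y] bond c/1=19/400: DF=(4277787/4000000 − 19/400·(0.982500+0.972500))/(1+19/400) = 9323/10000 ≈ 0.932300
step 4 [4y] zero: DF = P = 4583/5000 ≈ 0.916600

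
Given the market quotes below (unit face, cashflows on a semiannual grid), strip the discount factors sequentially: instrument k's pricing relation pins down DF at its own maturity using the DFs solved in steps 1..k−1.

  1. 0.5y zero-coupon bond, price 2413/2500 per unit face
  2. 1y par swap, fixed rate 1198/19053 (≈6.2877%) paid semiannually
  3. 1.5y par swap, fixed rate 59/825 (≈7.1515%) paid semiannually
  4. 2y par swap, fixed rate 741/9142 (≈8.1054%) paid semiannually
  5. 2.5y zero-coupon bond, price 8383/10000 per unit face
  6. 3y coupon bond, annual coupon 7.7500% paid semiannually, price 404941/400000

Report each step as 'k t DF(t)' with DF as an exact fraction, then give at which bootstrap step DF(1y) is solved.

step 1 [0.5y] zero: DF = P = 2413/2500 ≈ 0.965200
step 2 [1y] swap r/2=599/19053: DF=(1 − 599/19053·(0.965200))/(1+599/19053) = 9401/10000 ≈ 0.940100
step 3 [1.5y] swap r/2=59/1650: DF=(1 − 59/1650·(0.965200+0.940100))/(1+59/1650) = 8997/10000 ≈ 0.899700
step 4 [2y] swap r/2=741/18284: DF=(1 − 741/18284·(0.965200+0.940100+0.899700))/(1+741/18284) = 4259/5000 ≈ 0.851800
step 5 [2.5y] zero: DF = P = 8383/10000 ≈ 0.838300
step 6 [3y] bond c/2=31/800: DF=(404941/400000 − 31/800·(0.965200+0.940100+0.899700+0.851800+0.838300))/(1+31/800) = 8069/10000 ≈ 0.806900

1 1/2 2413/2500
2 1 9401/10000
3 3/2 8997/10000
4 2 4259/5000
5 5/2 8383/10000
6 3 8069/10000
DF(1y) is solved at step 2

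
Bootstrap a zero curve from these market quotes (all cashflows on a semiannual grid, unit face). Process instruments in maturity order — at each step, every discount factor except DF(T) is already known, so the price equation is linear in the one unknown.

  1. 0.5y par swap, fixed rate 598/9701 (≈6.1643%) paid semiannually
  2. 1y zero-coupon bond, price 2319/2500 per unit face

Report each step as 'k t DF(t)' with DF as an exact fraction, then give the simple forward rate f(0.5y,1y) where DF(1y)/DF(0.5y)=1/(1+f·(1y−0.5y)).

1 1/2 9701/10000
2 1 2319/2500
f(0.5y,1y) = ((9701/10000)/(2319/2500) − 1)/(1/2) = 425/4638 ≈ 9.1634%

step 1 [0.5y] swap r/2=299/9701: DF=(1 − 299/9701·(0))/(1+299/9701) = 9701/10000 ≈ 0.970100
step 2 [1y] zero: DF = P = 2319/2500 ≈ 0.927600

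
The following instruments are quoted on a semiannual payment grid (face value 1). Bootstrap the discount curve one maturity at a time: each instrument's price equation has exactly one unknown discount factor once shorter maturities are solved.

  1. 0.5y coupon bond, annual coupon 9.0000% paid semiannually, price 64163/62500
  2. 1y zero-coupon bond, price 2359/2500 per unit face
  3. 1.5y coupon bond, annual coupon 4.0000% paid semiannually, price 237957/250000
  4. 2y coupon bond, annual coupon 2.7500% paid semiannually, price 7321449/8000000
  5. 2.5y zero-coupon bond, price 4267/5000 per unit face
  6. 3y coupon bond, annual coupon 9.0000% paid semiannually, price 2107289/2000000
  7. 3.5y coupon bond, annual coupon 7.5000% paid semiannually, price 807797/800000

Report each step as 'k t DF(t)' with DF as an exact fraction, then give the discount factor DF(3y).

step 1 [0.5y] bond c/2=9/200: DF=(64163/62500 − 9/200·(0))/(1+9/200) = 614/625 ≈ 0.982400
step 2 [1y] zero: DF = P = 2359/2500 ≈ 0.943600
step 3 [1.5y] bond c/2=1/50: DF=(237957/250000 − 1/50·(0.982400+0.943600))/(1+1/50) = 4477/5000 ≈ 0.895400
step 4 [2y] bond c/2=11/800: DF=(7321449/8000000 − 11/800·(0.982400+0.943600+0.895400))/(1+11/800) = 1729/2000 ≈ 0.864500
step 5 [2.5y] zero: DF = P = 4267/5000 ≈ 0.853400
step 6 [3y] bond c/2=9/200: DF=(2107289/2000000 − 9/200·(0.982400+0.943600+0.895400+0.864500+0.853400))/(1+9/200) = 508/625 ≈ 0.812800
step 7 [3.5y] bond c/2=3/80: DF=(807797/800000 − 3/80·(0.982400+0.943600+0.895400+0.864500+0.853400+0.812800))/(1+3/80) = 3899/5000 ≈ 0.779800

1 1/2 614/625
2 1 2359/2500
3 3/2 4477/5000
4 2 1729/2000
5 5/2 4267/5000
6 3 508/625
7 7/2 3899/5000
DF(3y) = 508/625 ≈ 0.812800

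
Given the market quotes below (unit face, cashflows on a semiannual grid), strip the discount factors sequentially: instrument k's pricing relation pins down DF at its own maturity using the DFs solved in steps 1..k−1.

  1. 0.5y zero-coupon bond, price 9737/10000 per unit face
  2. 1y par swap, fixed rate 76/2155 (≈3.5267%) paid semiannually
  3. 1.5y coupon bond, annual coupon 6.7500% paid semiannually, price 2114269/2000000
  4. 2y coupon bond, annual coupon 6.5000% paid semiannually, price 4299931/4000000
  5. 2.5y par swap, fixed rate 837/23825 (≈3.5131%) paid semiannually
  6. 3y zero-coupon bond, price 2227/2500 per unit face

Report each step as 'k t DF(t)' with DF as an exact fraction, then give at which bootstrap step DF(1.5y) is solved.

step 1 [0.5y] zero: DF = P = 9737/10000 ≈ 0.973700
step 2 [1y] swap r/2=38/2155: DF=(1 − 38/2155·(0.973700))/(1+38/2155) = 4829/5000 ≈ 0.965800
step 3 [1.5y] bond c/2=27/800: DF=(2114269/2000000 − 27/800·(0.973700+0.965800))/(1+27/800) = 9593/10000 ≈ 0.959300
step 4 [2y] bond c/2=13/400: DF=(4299931/4000000 − 13/400·(0.973700+0.965800+0.959300))/(1+13/400) = 9499/10000 ≈ 0.949900
step 5 [2.5y] swap r/2=837/47650: DF=(1 − 837/47650·(0.973700+0.965800+0.959300+0.949900))/(1+837/47650) = 9163/10000 ≈ 0.916300
step 6 [3y] zero: DF = P = 2227/2500 ≈ 0.890800

1 1/2 9737/10000
2 1 4829/5000
3 3/2 9593/10000
4 2 9499/10000
5 5/2 9163/10000
6 3 2227/2500
DF(1.5y) is solved at step 3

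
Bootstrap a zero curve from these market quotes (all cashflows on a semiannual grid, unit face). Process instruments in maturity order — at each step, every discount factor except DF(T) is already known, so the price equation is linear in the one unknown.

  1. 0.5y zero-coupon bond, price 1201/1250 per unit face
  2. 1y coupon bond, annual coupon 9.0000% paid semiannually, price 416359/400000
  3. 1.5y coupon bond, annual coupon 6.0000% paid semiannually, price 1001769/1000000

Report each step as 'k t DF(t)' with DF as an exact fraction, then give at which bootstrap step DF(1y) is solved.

1 1/2 1201/1250
2 1 9547/10000
3 3/2 573/625
DF(1y) is solved at step 2

step 1 [0.5y] zero: DF = P = 1201/1250 ≈ 0.960800
step 2 [1y] bond c/2=9/200: DF=(416359/400000 − 9/200·(0.960800))/(1+9/200) = 9547/10000 ≈ 0.954700
step 3 [1.5y] bond c/2=3/100: DF=(1001769/1000000 − 3/100·(0.960800+0.954700))/(1+3/100) = 573/625 ≈ 0.916800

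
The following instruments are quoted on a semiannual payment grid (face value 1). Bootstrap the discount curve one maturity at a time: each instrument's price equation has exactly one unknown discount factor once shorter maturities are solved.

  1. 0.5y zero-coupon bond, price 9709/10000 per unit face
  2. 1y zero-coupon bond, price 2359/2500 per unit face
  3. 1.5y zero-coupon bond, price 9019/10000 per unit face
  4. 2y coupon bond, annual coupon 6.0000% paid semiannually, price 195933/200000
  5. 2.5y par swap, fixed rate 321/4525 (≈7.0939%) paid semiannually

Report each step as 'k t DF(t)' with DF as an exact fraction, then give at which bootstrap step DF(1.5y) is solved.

step 1 [0.5y] zero: DF = P = 9709/10000 ≈ 0.970900
step 2 [1y] zero: DF = P = 2359/2500 ≈ 0.943600
step 3 [1.5y] zero: DF = P = 9019/10000 ≈ 0.901900
step 4 [2y] bond c/2=3/100: DF=(195933/200000 − 3/100·(0.970900+0.943600+0.901900))/(1+3/100) = 8691/10000 ≈ 0.869100
step 5 [2.5y] swap r/2=321/9050: DF=(1 − 321/9050·(0.970900+0.943600+0.901900+0.869100))/(1+321/9050) = 1679/2000 ≈ 0.839500

1 1/2 9709/10000
2 1 2359/2500
3 3/2 9019/10000
4 2 8691/10000
5 5/2 1679/2000
DF(1.5y) is solved at step 3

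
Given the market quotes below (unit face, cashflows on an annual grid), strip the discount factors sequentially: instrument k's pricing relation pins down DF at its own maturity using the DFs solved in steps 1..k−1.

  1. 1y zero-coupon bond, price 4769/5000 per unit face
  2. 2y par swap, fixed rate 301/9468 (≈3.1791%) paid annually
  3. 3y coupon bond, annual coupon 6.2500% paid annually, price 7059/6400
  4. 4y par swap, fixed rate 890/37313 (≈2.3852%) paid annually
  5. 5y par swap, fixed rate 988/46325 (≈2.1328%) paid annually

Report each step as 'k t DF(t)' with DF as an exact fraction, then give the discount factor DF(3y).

1 1 4769/5000
2 2 4699/5000
3 3 9267/10000
4 4 911/1000
5 5 2253/2500
DF(3y) = 9267/10000 ≈ 0.926700

step 1 [1y] zero: DF = P = 4769/5000 ≈ 0.953800
step 2 [2y] swap r/1=301/9468: DF=(1 − 301/9468·(0.953800))/(1+301/9468) = 4699/5000 ≈ 0.939800
step 3 [3y] bond c/1=1/16: DF=(7059/6400 − 1/16·(0.953800+0.939800))/(1+1/16) = 9267/10000 ≈ 0.926700
step 4 [4y] swap r/1=890/37313: DF=(1 − 890/37313·(0.953800+0.939800+0.926700))/(1+890/37313) = 911/1000 ≈ 0.911000
step 5 [5y] swap r/1=988/46325: DF=(1 − 988/46325·(0.953800+0.939800+0.926700+0.911000))/(1+988/46325) = 2253/2500 ≈ 0.901200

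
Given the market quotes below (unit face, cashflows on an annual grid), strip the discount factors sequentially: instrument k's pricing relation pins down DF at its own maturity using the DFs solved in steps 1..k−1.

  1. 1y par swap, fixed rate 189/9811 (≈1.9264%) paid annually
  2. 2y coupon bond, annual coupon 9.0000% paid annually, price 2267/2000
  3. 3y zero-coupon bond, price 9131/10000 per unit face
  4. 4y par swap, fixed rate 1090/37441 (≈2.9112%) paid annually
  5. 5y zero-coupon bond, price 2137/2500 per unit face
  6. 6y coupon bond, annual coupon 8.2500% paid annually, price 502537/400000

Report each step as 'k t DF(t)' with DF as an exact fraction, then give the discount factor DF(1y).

step 1 [1y] swap r/1=189/9811: DF=(1 − 189/9811·(0))/(1+189/9811) = 9811/10000 ≈ 0.981100
step 2 [2y] bond c/1=9/100: DF=(2267/2000 − 9/100·(0.981100))/(1+9/100) = 9589/10000 ≈ 0.958900
step 3 [3y] zero: DF = P = 9131/10000 ≈ 0.913100
step 4 [4y] swap r/1=1090/37441: DF=(1 − 1090/37441·(0.981100+0.958900+0.913100))/(1+1090/37441) = 891/1000 ≈ 0.891000
step 5 [5y] zero: DF = P = 2137/2500 ≈ 0.854800
step 6 [6y] bond c/1=33/400: DF=(502537/400000 − 33/400·(0.981100+0.958900+0.913100+0.891000+0.854800))/(1+33/400) = 8101/10000 ≈ 0.810100

1 1 9811/10000
2 2 9589/10000
3 3 9131/10000
4 4 891/1000
5 5 2137/2500
6 6 8101/10000
DF(1y) = 9811/10000 ≈ 0.981100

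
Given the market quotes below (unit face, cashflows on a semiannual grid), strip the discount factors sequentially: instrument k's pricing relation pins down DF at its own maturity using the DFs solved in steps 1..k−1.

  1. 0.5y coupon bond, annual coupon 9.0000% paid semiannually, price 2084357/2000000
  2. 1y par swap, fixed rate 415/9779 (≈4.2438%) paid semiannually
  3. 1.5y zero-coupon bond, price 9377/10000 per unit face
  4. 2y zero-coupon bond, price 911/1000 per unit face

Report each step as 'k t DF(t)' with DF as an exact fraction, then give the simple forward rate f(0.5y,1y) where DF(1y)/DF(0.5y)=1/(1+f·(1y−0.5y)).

1 1/2 9973/10000
2 1 1917/2000
3 3/2 9377/10000
4 2 911/1000
f(0.5y,1y) = ((9973/10000)/(1917/2000) − 1)/(1/2) = 776/9585 ≈ 8.0960%

step 1 [0.5y] bond c/2=9/200: DF=(2084357/2000000 − 9/200·(0))/(1+9/200) = 9973/10000 ≈ 0.997300
step 2 [1y] swap r/2=415/19558: DF=(1 − 415/19558·(0.997300))/(1+415/19558) = 1917/2000 ≈ 0.958500
step 3 [1.5y] zero: DF = P = 9377/10000 ≈ 0.937700
step 4 [2y] zero: DF = P = 911/1000 ≈ 0.911000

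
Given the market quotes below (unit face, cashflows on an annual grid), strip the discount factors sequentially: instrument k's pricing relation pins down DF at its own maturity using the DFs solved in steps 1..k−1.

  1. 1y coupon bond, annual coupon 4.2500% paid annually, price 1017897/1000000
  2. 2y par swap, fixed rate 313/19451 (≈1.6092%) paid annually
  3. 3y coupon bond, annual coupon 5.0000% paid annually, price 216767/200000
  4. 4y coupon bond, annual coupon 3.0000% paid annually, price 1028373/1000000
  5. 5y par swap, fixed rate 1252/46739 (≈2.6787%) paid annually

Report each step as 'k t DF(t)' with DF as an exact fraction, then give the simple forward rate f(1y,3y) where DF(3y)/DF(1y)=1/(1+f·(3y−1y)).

step 1 [1y] bond c/1=17/400: DF=(1017897/1000000 − 17/400·(0))/(1+17/400) = 2441/2500 ≈ 0.976400
step 2 [2y] swap r/1=313/19451: DF=(1 − 313/19451·(0.976400))/(1+313/19451) = 9687/10000 ≈ 0.968700
step 3 [3y] bond c/1=1/20: DF=(216767/200000 − 1/20·(0.976400+0.968700))/(1+1/20) = 2349/2500 ≈ 0.939600
step 4 [4y] bond c/1=3/100: DF=(1028373/1000000 − 3/100·(0.976400+0.968700+0.939600))/(1+3/100) = 1143/1250 ≈ 0.914400
step 5 [5y] swap r/1=1252/46739: DF=(1 − 1252/46739·(0.976400+0.968700+0.939600+0.914400))/(1+1252/46739) = 2187/2500 ≈ 0.874800

1 1 2441/2500
2 2 9687/10000
3 3 2349/2500
4 4 1143/1250
5 5 2187/2500
f(1y,3y) = ((2441/2500)/(2349/2500) − 1)/(2) = 46/2349 ≈ 1.9583%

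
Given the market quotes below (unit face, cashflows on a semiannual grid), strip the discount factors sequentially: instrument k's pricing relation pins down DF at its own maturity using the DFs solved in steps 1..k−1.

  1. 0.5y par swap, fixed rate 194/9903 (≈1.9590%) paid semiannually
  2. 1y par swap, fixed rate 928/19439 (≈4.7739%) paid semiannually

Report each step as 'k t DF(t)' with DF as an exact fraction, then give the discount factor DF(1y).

step 1 [0.5y] swap r/2=97/9903: DF=(1 − 97/9903·(0))/(1+97/9903) = 9903/10000 ≈ 0.990300
step 2 [1y] swap r/2=464/19439: DF=(1 − 464/19439·(0.990300))/(1+464/19439) = 596/625 ≈ 0.953600

1 1/2 9903/10000
2 1 596/625
DF(1y) = 596/625 ≈ 0.953600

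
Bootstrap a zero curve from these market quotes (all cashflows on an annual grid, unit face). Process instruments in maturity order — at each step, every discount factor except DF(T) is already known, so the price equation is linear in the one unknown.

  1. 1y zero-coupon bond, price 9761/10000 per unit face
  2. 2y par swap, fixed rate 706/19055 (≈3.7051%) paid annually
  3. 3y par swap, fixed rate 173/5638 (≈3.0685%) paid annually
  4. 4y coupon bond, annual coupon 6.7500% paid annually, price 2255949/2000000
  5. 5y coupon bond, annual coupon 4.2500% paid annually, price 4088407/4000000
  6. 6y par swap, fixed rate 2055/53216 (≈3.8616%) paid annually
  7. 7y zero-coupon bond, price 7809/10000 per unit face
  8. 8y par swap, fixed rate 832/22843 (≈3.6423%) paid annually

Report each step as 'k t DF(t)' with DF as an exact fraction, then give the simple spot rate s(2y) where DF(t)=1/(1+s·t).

1 1 9761/10000
2 2 4647/5000
3 3 1827/2000
4 4 549/625
5 5 8297/10000
6 6 1589/2000
7 7 7809/10000
8 8 469/625
s(2y) = (1/(4647/5000) − 1)/(2) = 353/9294 ≈ 3.7981%

step 1 [1y] zero: DF = P = 9761/10000 ≈ 0.976100
step 2 [2y] swap r/1=706/19055: DF=(1 − 706/19055·(0.976100))/(1+706/19055) = 4647/5000 ≈ 0.929400
step 3 [3y] swap r/1=173/5638: DF=(1 − 173/5638·(0.976100+0.929400))/(1+173/5638) = 1827/2000 ≈ 0.913500
step 4 [4y] bond c/1=27/400: DF=(2255949/2000000 − 27/400·(0.976100+0.929400+0.913500))/(1+27/400) = 549/625 ≈ 0.878400
step 5 [5y] bond c/1=17/400: DF=(4088407/4000000 − 17/400·(0.976100+0.929400+0.913500+0.878400))/(1+17/400) = 8297/10000 ≈ 0.829700
step 6 [6y] swap r/1=2055/53216: DF=(1 − 2055/53216·(0.976100+0.929400+0.913500+0.878400+0.829700))/(1+2055/53216) = 1589/2000 ≈ 0.794500
step 7 [7y] zero: DF = P = 7809/10000 ≈ 0.780900
step 8 [8y] swap r/1=832/22843: DF=(1 − 832/22843·(0.976100+0.929400+0.913500+0.878400+0.829700+0.794500+0.780900))/(1+832/22843) = 469/625 ≈ 0.750400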